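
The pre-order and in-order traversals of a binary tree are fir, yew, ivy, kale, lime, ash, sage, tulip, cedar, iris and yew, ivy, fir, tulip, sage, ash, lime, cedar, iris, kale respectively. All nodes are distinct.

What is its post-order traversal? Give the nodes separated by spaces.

The first element of pre-order is the root; it splits in-order into left and right subtrees.
Root fir: left subtree has 2 nodes {yew, ivy}, right has 7 {tulip, sage, ash, lime, cedar, iris, kale}.
  Root yew: left subtree has 0 nodes { }, right has 1 {ivy}.
  Root kale: left subtree has 6 nodes {tulip, sage, ash, lime, cedar, iris}, right has 0 { }.
    Root lime: left subtree has 3 nodes {tulip, sage, ash}, right has 2 {cedar, iris}.
      Root ash: left subtree has 2 nodes {tulip, sage}, right has 0 { }.
        Root sage: left subtree has 1 node {tulip}, right has 0 { }.
      Root cedar: left subtree has 0 nodes { }, right has 1 {iris}.

ivy yew tulip sage ash iris cedar lime kale fir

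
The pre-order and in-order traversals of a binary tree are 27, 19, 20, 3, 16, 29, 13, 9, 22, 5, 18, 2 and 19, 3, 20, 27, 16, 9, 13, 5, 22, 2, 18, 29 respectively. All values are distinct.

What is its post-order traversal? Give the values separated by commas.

3, 20, 19, 9, 5, 2, 18, 22, 13, 29, 16, 27

The first element of pre-order is the root; it splits in-order into left and right subtrees.
Root 27: left subtree has 3 nodes {19, 3, 20}, right has 8 {16, 9, 13, 5, 22, 2, 18, 29}.
  Root 19: left subtree has 0 nodes { }, right has 2 {3, 20}.
    Root 20: left subtree has 1 node {3}, right has 0 { }.
  Root 16: left subtree has 0 nodes { }, right has 7 {9, 13, 5, 22, 2, 18, 29}.
    Root 29: left subtree has 6 nodes {9, 13, 5, 22, 2, 18}, right has 0 { }.
      Root 13: left subtree has 1 node {9}, right has 4 {5, 22, 2, 18}.
        Root 22: left subtree has 1 node {5}, right has 2 {2, 18}.
          Root 18: left subtree has 1 node {2}, right has 0 { }.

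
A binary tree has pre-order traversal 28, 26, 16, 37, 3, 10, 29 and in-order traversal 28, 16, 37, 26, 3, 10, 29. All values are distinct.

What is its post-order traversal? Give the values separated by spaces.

37 16 29 10 3 26 28

The first element of pre-order is the root; it splits in-order into left and right subtrees.
Root 28: left subtree has 0 nodes { }, right has 6 {16, 37, 26, 3, 10, 29}.
  Root 26: left subtree has 2 nodes {16, 37}, right has 3 {3, 10, 29}.
    Root 16: left subtree has 0 nodes { }, right has 1 {37}.
    Root 3: left subtree has 0 nodes { }, right has 2 {10, 29}.
      Root 10: left subtree has 0 nodes { }, right has 1 {29}.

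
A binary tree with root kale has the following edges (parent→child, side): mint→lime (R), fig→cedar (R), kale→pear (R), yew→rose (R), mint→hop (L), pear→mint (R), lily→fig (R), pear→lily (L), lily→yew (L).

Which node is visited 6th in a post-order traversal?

hop

Post-order visits the left subtree, then the right subtree, then the node.
At kale: no left child.
At kale: go right to pear.
  At pear: go left to lily.
    At lily: go left to yew.
      At yew: no left child.
      At yew: go right to rose.
        rose is a leaf — visit rose.
      Visit yew.
    At lily: go right to fig.
      At fig: no left child.
      At fig: go right to cedar.
        cedar is a leaf — visit cedar.
      Visit fig.
    Visit lily.
  At pear: go right to mint.
    At mint: go left to hop.
      hop is a leaf — visit hop.
    At mint: go right to lime.
      lime is a leaf — visit lime.
    Visit mint.
  Visit pear.
Visit kale.
Full post-order sequence: rose, yew, cedar, fig, lily, hop, lime, mint, pear, kale.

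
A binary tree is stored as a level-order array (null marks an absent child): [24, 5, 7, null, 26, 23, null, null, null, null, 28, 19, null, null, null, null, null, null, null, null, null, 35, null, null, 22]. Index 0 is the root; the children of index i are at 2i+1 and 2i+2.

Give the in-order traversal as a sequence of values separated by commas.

In-order visits the left subtree, then the node, then the right subtree.
At 24: go left to 5.
  At 5: no left child.
  Visit 5.
  At 5: go right to 26.
    At 26: no left child.
    Visit 26.
    At 26: go right to 28.
      At 28: go left to 35.
        35 is a leaf — visit 35.
      Visit 28.
      At 28: no right child.
Visit 24.
At 24: go right to 7.
  At 7: go left to 23.
    At 23: go left to 19.
      At 19: no left child.
      Visit 19.
      At 19: go right to 22.
        22 is a leaf — visit 22.
    Visit 23.
    At 23: no right child.
  Visit 7.
  At 7: no right child.

5, 26, 35, 28, 24, 19, 22, 23, 7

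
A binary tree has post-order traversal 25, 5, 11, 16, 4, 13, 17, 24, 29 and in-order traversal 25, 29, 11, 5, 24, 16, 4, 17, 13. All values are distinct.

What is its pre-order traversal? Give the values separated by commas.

29, 25, 24, 11, 5, 17, 4, 16, 13

The last element of post-order is the root; it splits in-order into left and right subtrees.
Root 29: left subtree has 1 node {25}, right has 7 {11, 5, 24, 16, 4, 17, 13}.
  Root 24: left subtree has 2 nodes {11, 5}, right has 4 {16, 4, 17, 13}.
    Root 11: left subtree has 0 nodes { }, right has 1 {5}.
    Root 17: left subtree has 2 nodes {16, 4}, right has 1 {13}.
      Root 4: left subtree has 1 node {16}, right has 0 { }.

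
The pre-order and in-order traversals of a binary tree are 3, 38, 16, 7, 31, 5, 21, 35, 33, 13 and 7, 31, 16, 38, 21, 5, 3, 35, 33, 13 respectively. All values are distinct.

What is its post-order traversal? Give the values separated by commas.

The first element of pre-order is the root; it splits in-order into left and right subtrees.
Root 3: left subtree has 6 nodes {7, 31, 16, 38, 21, 5}, right has 3 {35, 33, 13}.
  Root 38: left subtree has 3 nodes {7, 31, 16}, right has 2 {21, 5}.
    Root 16: left subtree has 2 nodes {7, 31}, right has 0 { }.
      Root 7: left subtree has 0 nodes { }, right has 1 {31}.
    Root 5: left subtree has 1 node {21}, right has 0 { }.
  Root 35: left subtree has 0 nodes { }, right has 2 {33, 13}.
    Root 33: left subtree has 0 nodes { }, right has 1 {13}.

31, 7, 16, 21, 5, 38, 13, 33, 35, 3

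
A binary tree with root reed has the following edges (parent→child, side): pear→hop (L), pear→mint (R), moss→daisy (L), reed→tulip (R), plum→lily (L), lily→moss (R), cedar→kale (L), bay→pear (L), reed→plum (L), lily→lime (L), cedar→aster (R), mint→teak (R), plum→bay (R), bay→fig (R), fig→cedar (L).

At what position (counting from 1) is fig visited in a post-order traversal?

12

Post-order visits the left subtree, then the right subtree, then the node.
At reed: go left to plum.
  At plum: go left to lily.
    At lily: go left to lime.
      lime is a leaf — visit lime.
    At lily: go right to moss.
      At moss: go left to daisy.
        daisy is a leaf — visit daisy.
      At moss: no right child.
      Visit moss.
    Visit lily.
  At plum: go right to bay.
    At bay: go left to pear.
      At pear: go left to hop.
        hop is a leaf — visit hop.
      At pear: go right to mint.
        At mint: no left child.
        At mint: go right to teak.
          teak is a leaf — visit teak.
        Visit mint.
      Visit pear.
    At bay: go right to fig.
      At fig: go left to cedar.
        At cedar: go left to kale.
          kale is a leaf — visit kale.
        At cedar: go right to aster.
          aster is a leaf — visit aster.
        Visit cedar.
      At fig: no right child.
      Visit fig.
    Visit bay.
  Visit plum.
At reed: go right to tulip.
  tulip is a leaf — visit tulip.
Visit reed.
Full post-order sequence: lime, daisy, moss, lily, hop, teak, mint, pear, kale, aster, cedar, fig, bay, plum, tulip, reed.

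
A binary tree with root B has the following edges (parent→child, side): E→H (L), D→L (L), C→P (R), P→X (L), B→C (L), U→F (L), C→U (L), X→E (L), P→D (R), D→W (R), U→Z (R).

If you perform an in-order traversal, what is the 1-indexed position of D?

10

In-order visits the left subtree, then the node, then the right subtree.
At B: go left to C.
  At C: go left to U.
    At U: go left to F.
      F is a leaf — visit F.
    Visit U.
    At U: go right to Z.
      Z is a leaf — visit Z.
  Visit C.
  At C: go right to P.
    At P: go left to X.
      At X: go left to E.
        At E: go left to H.
          H is a leaf — visit H.
        Visit E.
        At E: no right child.
      Visit X.
      At X: no right child.
    Visit P.
    At P: go right to D.
      At D: go left to L.
        L is a leaf — visit L.
      Visit D.
      At D: go right to W.
        W is a leaf — visit W.
Visit B.
At B: no right child.
Full in-order sequence: F, U, Z, C, H, E, X, P, L, D, W, B.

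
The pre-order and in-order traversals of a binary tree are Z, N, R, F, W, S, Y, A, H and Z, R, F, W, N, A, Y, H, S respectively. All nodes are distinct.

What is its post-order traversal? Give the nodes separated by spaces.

W F R A H Y S N Z

The first element of pre-order is the root; it splits in-order into left and right subtrees.
Root Z: left subtree has 0 nodes { }, right has 8 {R, F, W, N, A, Y, H, S}.
  Root N: left subtree has 3 nodes {R, F, W}, right has 4 {A, Y, H, S}.
    Root R: left subtree has 0 nodes { }, right has 2 {F, W}.
      Root F: left subtree has 0 nodes { }, right has 1 {W}.
    Root S: left subtree has 3 nodes {A, Y, H}, right has 0 { }.
      Root Y: left subtree has 1 node {A}, right has 1 {H}.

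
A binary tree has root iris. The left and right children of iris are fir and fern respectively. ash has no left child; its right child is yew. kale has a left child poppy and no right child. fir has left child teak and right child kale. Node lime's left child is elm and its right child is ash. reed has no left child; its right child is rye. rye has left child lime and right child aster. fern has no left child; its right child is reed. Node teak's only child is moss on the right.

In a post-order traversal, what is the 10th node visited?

aster

Post-order visits the left subtree, then the right subtree, then the node.
At iris: go left to fir.
  At fir: go left to teak.
    At teak: no left child.
    At teak: go right to moss.
      moss is a leaf — visit moss.
    Visit teak.
  At fir: go right to kale.
    At kale: go left to poppy.
      poppy is a leaf — visit poppy.
    At kale: no right child.
    Visit kale.
  Visit fir.
At iris: go right to fern.
  At fern: no left child.
  At fern: go right to reed.
    At reed: no left child.
    At reed: go right to rye.
      At rye: go left to lime.
        At lime: go left to elm.
          elm is a leaf — visit elm.
        At lime: go right to ash.
          At ash: no left child.
          At ash: go right to yew.
            yew is a leaf — visit yew.
          Visit ash.
        Visit lime.
      At rye: go right to aster.
        aster is a leaf — visit aster.
      Visit rye.
    Visit reed.
  Visit fern.
Visit iris.
Full post-order sequence: moss, teak, poppy, kale, fir, elm, yew, ash, lime, aster, rye, reed, fern, iris.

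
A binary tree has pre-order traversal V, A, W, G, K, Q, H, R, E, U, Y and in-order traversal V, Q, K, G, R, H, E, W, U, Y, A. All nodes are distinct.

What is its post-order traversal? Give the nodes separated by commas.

The first element of pre-order is the root; it splits in-order into left and right subtrees.
Root V: left subtree has 0 nodes { }, right has 10 {Q, K, G, R, H, E, W, U, Y, A}.
  Root A: left subtree has 9 nodes {Q, K, G, R, H, E, W, U, Y}, right has 0 { }.
    Root W: left subtree has 6 nodes {Q, K, G, R, H, E}, right has 2 {U, Y}.
      Root G: left subtree has 2 nodes {Q, K}, right has 3 {R, H, E}.
        Root K: left subtree has 1 node {Q}, right has 0 { }.
        Root H: left subtree has 1 node {R}, right has 1 {E}.
      Root U: left subtree has 0 nodes { }, right has 1 {Y}.

Q, K, R, E, H, G, Y, U, W, A, V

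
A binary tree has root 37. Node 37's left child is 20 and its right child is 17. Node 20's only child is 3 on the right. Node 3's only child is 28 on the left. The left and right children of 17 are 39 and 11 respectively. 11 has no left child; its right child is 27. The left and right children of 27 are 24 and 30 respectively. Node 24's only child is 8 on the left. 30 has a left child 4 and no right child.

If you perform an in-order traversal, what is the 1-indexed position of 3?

In-order visits the left subtree, then the node, then the right subtree.
At 37: go left to 20.
  At 20: no left child.
  Visit 20.
  At 20: go right to 3.
    At 3: go left to 28.
      28 is a leaf — visit 28.
    Visit 3.
    At 3: no right child.
Visit 37.
At 37: go right to 17.
  At 17: go left to 39.
    39 is a leaf — visit 39.
  Visit 17.
  At 17: go right to 11.
    At 11: no left child.
    Visit 11.
    At 11: go right to 27.
      At 27: go left to 24.
        At 24: go left to 8.
          8 is a leaf — visit 8.
        Visit 24.
        At 24: no right child.
      Visit 27.
      At 27: go right to 30.
        At 30: go left to 4.
          4 is a leaf — visit 4.
        Visit 30.
        At 30: no right child.
Full in-order sequence: 20, 28, 3, 37, 39, 17, 11, 8, 24, 27, 4, 30.

3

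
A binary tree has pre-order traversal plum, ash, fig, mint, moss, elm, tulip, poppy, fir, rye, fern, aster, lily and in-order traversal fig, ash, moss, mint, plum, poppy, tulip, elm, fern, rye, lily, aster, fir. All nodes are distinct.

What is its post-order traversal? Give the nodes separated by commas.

fig, moss, mint, ash, poppy, tulip, fern, lily, aster, rye, fir, elm, plum

The first element of pre-order is the root; it splits in-order into left and right subtrees.
Root plum: left subtree has 4 nodes {fig, ash, moss, mint}, right has 8 {poppy, tulip, elm, fern, rye, lily, aster, fir}.
  Root ash: left subtree has 1 node {fig}, right has 2 {moss, mint}.
    Root mint: left subtree has 1 node {moss}, right has 0 { }.
  Root elm: left subtree has 2 nodes {poppy, tulip}, right has 5 {fern, rye, lily, aster, fir}.
    Root tulip: left subtree has 1 node {poppy}, right has 0 { }.
    Root fir: left subtree has 4 nodes {fern, rye, lily, aster}, right has 0 { }.
      Root rye: left subtree has 1 node {fern}, right has 2 {lily, aster}.
        Root aster: left subtree has 1 node {lily}, right has 0 { }.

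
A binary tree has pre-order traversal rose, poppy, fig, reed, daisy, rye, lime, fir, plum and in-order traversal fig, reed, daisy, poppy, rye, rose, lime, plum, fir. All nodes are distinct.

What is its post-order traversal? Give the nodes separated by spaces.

The first element of pre-order is the root; it splits in-order into left and right subtrees.
Root rose: left subtree has 5 nodes {fig, reed, daisy, poppy, rye}, right has 3 {lime, plum, fir}.
  Root poppy: left subtree has 3 nodes {fig, reed, daisy}, right has 1 {rye}.
    Root fig: left subtree has 0 nodes { }, right has 2 {reed, daisy}.
      Root reed: left subtree has 0 nodes { }, right has 1 {daisy}.
  Root lime: left subtree has 0 nodes { }, right has 2 {plum, fir}.
    Root fir: left subtree has 1 node {plum}, right has 0 { }.

daisy reed fig rye poppy plum fir lime rose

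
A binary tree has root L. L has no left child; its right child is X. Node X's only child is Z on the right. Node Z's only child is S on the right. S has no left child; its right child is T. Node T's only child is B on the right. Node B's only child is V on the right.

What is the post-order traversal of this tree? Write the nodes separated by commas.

V, B, T, S, Z, X, L

Post-order visits the left subtree, then the right subtree, then the node.
At L: no left child.
At L: go right to X.
  At X: no left child.
  At X: go right to Z.
    At Z: no left child.
    At Z: go right to S.
      At S: no left child.
      At S: go right to T.
        At T: no left child.
        At T: go right to B.
          At B: no left child.
          At B: go right to V.
            V is a leaf — visit V.
          Visit B.
        Visit T.
      Visit S.
    Visit Z.
  Visit X.
Visit L.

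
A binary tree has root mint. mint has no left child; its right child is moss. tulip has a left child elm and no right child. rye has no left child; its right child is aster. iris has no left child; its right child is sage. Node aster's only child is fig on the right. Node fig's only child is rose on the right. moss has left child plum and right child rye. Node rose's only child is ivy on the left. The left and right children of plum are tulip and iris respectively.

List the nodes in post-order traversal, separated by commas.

Post-order visits the left subtree, then the right subtree, then the node.
At mint: no left child.
At mint: go right to moss.
  At moss: go left to plum.
    At plum: go left to tulip.
      At tulip: go left to elm.
        elm is a leaf — visit elm.
      At tulip: no right child.
      Visit tulip.
    At plum: go right to iris.
      At iris: no left child.
      At iris: go right to sage.
        sage is a leaf — visit sage.
      Visit iris.
    Visit plum.
  At moss: go right to rye.
    At rye: no left child.
    At rye: go right to aster.
      At aster: no left child.
      At aster: go right to fig.
        At fig: no left child.
        At fig: go right to rose.
          At rose: go left to ivy.
            ivy is a leaf — visit ivy.
          At rose: no right child.
          Visit rose.
        Visit fig.
      Visit aster.
    Visit rye.
  Visit moss.
Visit mint.

elm, tulip, sage, iris, plum, ivy, rose, fig, aster, rye, moss, mint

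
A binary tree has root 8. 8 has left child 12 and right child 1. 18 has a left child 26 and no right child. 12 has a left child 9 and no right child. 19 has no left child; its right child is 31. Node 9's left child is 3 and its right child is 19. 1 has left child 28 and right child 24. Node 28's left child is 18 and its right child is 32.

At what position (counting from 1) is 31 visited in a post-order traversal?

2

Post-order visits the left subtree, then the right subtree, then the node.
At 8: go left to 12.
  At 12: go left to 9.
    At 9: go left to 3.
      3 is a leaf — visit 3.
    At 9: go right to 19.
      At 19: no left child.
      At 19: go right to 31.
        31 is a leaf — visit 31.
      Visit 19.
    Visit 9.
  At 12: no right child.
  Visit 12.
At 8: go right to 1.
  At 1: go left to 28.
    At 28: go left to 18.
      At 18: go left to 26.
        26 is a leaf — visit 26.
      At 18: no right child.
      Visit 18.
    At 28: go right to 32.
      32 is a leaf — visit 32.
    Visit 28.
  At 1: go right to 24.
    24 is a leaf — visit 24.
  Visit 1.
Visit 8.
Full post-order sequence: 3, 31, 19, 9, 12, 26, 18, 32, 28, 24, 1, 8.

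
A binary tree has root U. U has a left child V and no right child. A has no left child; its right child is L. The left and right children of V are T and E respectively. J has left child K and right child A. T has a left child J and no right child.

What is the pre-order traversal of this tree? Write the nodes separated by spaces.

Pre-order visits the node, then its left subtree, then its right subtree.
Visit U.
At U: go left to V.
  Visit V.
  At V: go left to T.
    Visit T.
    At T: go left to J.
      Visit J.
      At J: go left to K.
        K is a leaf — visit K.
      At J: go right to A.
        Visit A.
        At A: no left child.
        At A: go right to L.
          L is a leaf — visit L.
    At T: no right child.
  At V: go right to E.
    E is a leaf — visit E.
At U: no right child.

U V T J K A L E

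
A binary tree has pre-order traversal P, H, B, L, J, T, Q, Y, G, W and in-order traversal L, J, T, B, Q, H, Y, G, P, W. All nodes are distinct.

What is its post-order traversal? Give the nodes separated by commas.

The first element of pre-order is the root; it splits in-order into left and right subtrees.
Root P: left subtree has 8 nodes {L, J, T, B, Q, H, Y, G}, right has 1 {W}.
  Root H: left subtree has 5 nodes {L, J, T, B, Q}, right has 2 {Y, G}.
    Root B: left subtree has 3 nodes {L, J, T}, right has 1 {Q}.
      Root L: left subtree has 0 nodes { }, right has 2 {J, T}.
        Root J: left subtree has 0 nodes { }, right has 1 {T}.
    Root Y: left subtree has 0 nodes { }, right has 1 {G}.

T, J, L, Q, B, G, Y, H, W, P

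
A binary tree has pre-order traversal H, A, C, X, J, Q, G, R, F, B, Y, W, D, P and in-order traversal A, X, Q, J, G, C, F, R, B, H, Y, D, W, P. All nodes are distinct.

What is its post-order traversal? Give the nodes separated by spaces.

The first element of pre-order is the root; it splits in-order into left and right subtrees.
Root H: left subtree has 9 nodes {A, X, Q, J, G, C, F, R, B}, right has 4 {Y, D, W, P}.
  Root A: left subtree has 0 nodes { }, right has 8 {X, Q, J, G, C, F, R, B}.
    Root C: left subtree has 4 nodes {X, Q, J, G}, right has 3 {F, R, B}.
      Root X: left subtree has 0 nodes { }, right has 3 {Q, J, G}.
        Root J: left subtree has 1 node {Q}, right has 1 {G}.
      Root R: left subtree has 1 node {F}, right has 1 {B}.
  Root Y: left subtree has 0 nodes { }, right has 3 {D, W, P}.
    Root W: left subtree has 1 node {D}, right has 1 {P}.

Q G J X F B R C A D P W Y H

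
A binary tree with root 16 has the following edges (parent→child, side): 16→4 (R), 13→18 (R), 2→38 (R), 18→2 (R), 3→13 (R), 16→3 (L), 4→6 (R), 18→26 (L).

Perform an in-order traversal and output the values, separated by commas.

3, 13, 26, 18, 2, 38, 16, 4, 6

In-order visits the left subtree, then the node, then the right subtree.
At 16: go left to 3.
  At 3: no left child.
  Visit 3.
  At 3: go right to 13.
    At 13: no left child.
    Visit 13.
    At 13: go right to 18.
      At 18: go left to 26.
        26 is a leaf — visit 26.
      Visit 18.
      At 18: go right to 2.
        At 2: no left child.
        Visit 2.
        At 2: go right to 38.
          38 is a leaf — visit 38.
Visit 16.
At 16: go right to 4.
  At 4: no left child.
  Visit 4.
  At 4: go right to 6.
    6 is a leaf — visit 6.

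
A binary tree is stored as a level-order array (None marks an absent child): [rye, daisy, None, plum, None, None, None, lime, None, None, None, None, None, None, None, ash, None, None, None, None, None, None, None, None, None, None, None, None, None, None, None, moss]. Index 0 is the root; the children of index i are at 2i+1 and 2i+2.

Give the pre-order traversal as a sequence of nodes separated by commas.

rye, daisy, plum, lime, ash, moss

Pre-order visits the node, then its left subtree, then its right subtree.
Visit rye.
At rye: go left to daisy.
  Visit daisy.
  At daisy: go left to plum.
    Visit plum.
    At plum: go left to lime.
      Visit lime.
      At lime: go left to ash.
        Visit ash.
        At ash: go left to moss.
          moss is a leaf — visit moss.
        At ash: no right child.
      At lime: no right child.
    At plum: no right child.
  At daisy: no right child.
At rye: no right child.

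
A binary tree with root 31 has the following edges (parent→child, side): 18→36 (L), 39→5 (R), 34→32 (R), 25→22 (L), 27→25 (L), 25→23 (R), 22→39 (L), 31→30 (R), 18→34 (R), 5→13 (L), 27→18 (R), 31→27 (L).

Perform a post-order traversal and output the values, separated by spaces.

13 5 39 22 23 25 36 32 34 18 27 30 31

Post-order visits the left subtree, then the right subtree, then the node.
At 31: go left to 27.
  At 27: go left to 25.
    At 25: go left to 22.
      At 22: go left to 39.
        At 39: no left child.
        At 39: go right to 5.
          At 5: go left to 13.
            13 is a leaf — visit 13.
          At 5: no right child.
          Visit 5.
        Visit 39.
      At 22: no right child.
      Visit 22.
    At 25: go right to 23.
      23 is a leaf — visit 23.
    Visit 25.
  At 27: go right to 18.
    At 18: go left to 36.
      36 is a leaf — visit 36.
    At 18: go right to 34.
      At 34: no left child.
      At 34: go right to 32.
        32 is a leaf — visit 32.
      Visit 34.
    Visit 18.
  Visit 27.
At 31: go right to 30.
  30 is a leaf — visit 30.
Visit 31.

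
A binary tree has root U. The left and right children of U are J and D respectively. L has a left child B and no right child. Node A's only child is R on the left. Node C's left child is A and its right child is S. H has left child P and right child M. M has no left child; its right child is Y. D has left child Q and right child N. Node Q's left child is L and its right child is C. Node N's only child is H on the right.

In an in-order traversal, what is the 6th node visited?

R

In-order visits the left subtree, then the node, then the right subtree.
At U: go left to J.
  J is a leaf — visit J.
Visit U.
At U: go right to D.
  At D: go left to Q.
    At Q: go left to L.
      At L: go left to B.
        B is a leaf — visit B.
      Visit L.
      At L: no right child.
    Visit Q.
    At Q: go right to C.
      At C: go left to A.
        At A: go left to R.
          R is a leaf — visit R.
        Visit A.
        At A: no right child.
      Visit C.
      At C: go right to S.
        S is a leaf — visit S.
  Visit D.
  At D: go right to N.
    At N: no left child.
    Visit N.
    At N: go right to H.
      At H: go left to P.
        P is a leaf — visit P.
      Visit H.
      At H: go right to M.
        At M: no left child.
        Visit M.
        At M: go right to Y.
          Y is a leaf — visit Y.
Full in-order sequence: J, U, B, L, Q, R, A, C, S, D, N, P, H, M, Y.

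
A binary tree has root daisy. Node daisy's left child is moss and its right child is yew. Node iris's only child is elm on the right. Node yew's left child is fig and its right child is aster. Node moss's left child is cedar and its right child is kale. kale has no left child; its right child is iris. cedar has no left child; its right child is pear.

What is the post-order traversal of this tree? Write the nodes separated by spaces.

pear cedar elm iris kale moss fig aster yew daisy

Post-order visits the left subtree, then the right subtree, then the node.
At daisy: go left to moss.
  At moss: go left to cedar.
    At cedar: no left child.
    At cedar: go right to pear.
      pear is a leaf — visit pear.
    Visit cedar.
  At moss: go right to kale.
    At kale: no left child.
    At kale: go right to iris.
      At iris: no left child.
      At iris: go right to elm.
        elm is a leaf — visit elm.
      Visit iris.
    Visit kale.
  Visit moss.
At daisy: go right to yew.
  At yew: go left to fig.
    fig is a leaf — visit fig.
  At yew: go right to aster.
    aster is a leaf — visit aster.
  Visit yew.
Visit daisy.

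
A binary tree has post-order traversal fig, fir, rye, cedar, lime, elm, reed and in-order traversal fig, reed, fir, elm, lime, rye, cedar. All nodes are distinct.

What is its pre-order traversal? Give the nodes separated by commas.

reed, fig, elm, fir, lime, cedar, rye

The last element of post-order is the root; it splits in-order into left and right subtrees.
Root reed: left subtree has 1 node {fig}, right has 5 {fir, elm, lime, rye, cedar}.
  Root elm: left subtree has 1 node {fir}, right has 3 {lime, rye, cedar}.
    Root lime: left subtree has 0 nodes { }, right has 2 {rye, cedar}.
      Root cedar: left subtree has 1 node {rye}, right has 0 { }.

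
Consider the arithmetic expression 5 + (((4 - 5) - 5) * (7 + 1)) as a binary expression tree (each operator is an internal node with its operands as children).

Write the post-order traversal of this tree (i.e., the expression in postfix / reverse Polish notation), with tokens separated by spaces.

Post-order on an expression tree gives postfix notation: for each operator, emit left operand, right operand, then the operator.

5 4 5 - 5 - 7 1 + * +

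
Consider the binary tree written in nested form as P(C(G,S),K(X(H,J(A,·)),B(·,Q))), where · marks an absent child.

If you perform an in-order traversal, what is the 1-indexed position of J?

In-order visits the left subtree, then the node, then the right subtree.
At P: go left to C.
  At C: go left to G.
    G is a leaf — visit G.
  Visit C.
  At C: go right to S.
    S is a leaf — visit S.
Visit P.
At P: go right to K.
  At K: go left to X.
    At X: go left to H.
      H is a leaf — visit H.
    Visit X.
    At X: go right to J.
      At J: go left to A.
        A is a leaf — visit A.
      Visit J.
      At J: no right child.
  Visit K.
  At K: go right to B.
    At B: no left child.
    Visit B.
    At B: go right to Q.
      Q is a leaf — visit Q.
Full in-order sequence: G, C, S, P, H, X, A, J, K, B, Q.

8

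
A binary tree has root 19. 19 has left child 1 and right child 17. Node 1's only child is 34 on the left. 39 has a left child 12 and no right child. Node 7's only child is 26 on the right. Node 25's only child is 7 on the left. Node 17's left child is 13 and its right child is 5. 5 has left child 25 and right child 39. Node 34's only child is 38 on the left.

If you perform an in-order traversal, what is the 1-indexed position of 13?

5

In-order visits the left subtree, then the node, then the right subtree.
At 19: go left to 1.
  At 1: go left to 34.
    At 34: go left to 38.
      38 is a leaf — visit 38.
    Visit 34.
    At 34: no right child.
  Visit 1.
  At 1: no right child.
Visit 19.
At 19: go right to 17.
  At 17: go left to 13.
    13 is a leaf — visit 13.
  Visit 17.
  At 17: go right to 5.
    At 5: go left to 25.
      At 25: go left to 7.
        At 7: no left child.
        Visit 7.
        At 7: go right to 26.
          26 is a leaf — visit 26.
      Visit 25.
      At 25: no right child.
    Visit 5.
    At 5: go right to 39.
      At 39: go left to 12.
        12 is a leaf — visit 12.
      Visit 39.
      At 39: no right child.
Full in-order sequence: 38, 34, 1, 19, 13, 17, 7, 26, 25, 5, 12, 39.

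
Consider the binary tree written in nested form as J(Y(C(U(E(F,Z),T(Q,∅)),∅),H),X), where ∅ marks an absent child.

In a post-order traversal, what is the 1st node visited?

F

Post-order visits the left subtree, then the right subtree, then the node.
At J: go left to Y.
  At Y: go left to C.
    At C: go left to U.
      At U: go left to E.
        At E: go left to F.
          F is a leaf — visit F.
        At E: go right to Z.
          Z is a leaf — visit Z.
        Visit E.
      At U: go right to T.
        At T: go left to Q.
          Q is a leaf — visit Q.
        At T: no right child.
        Visit T.
      Visit U.
    At C: no right child.
    Visit C.
  At Y: go right to H.
    H is a leaf — visit H.
  Visit Y.
At J: go right to X.
  X is a leaf — visit X.
Visit J.
Full post-order sequence: F, Z, E, Q, T, U, C, H, Y, X, J.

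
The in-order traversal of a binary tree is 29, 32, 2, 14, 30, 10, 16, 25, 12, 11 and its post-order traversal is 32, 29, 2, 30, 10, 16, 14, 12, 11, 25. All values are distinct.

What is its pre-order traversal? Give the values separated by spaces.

The last element of post-order is the root; it splits in-order into left and right subtrees.
Root 25: left subtree has 7 nodes {29, 32, 2, 14, 30, 10, 16}, right has 2 {12, 11}.
  Root 14: left subtree has 3 nodes {29, 32, 2}, right has 3 {30, 10, 16}.
    Root 2: left subtree has 2 nodes {29, 32}, right has 0 { }.
      Root 29: left subtree has 0 nodes { }, right has 1 {32}.
    Root 16: left subtree has 2 nodes {30, 10}, right has 0 { }.
      Root 10: left subtree has 1 node {30}, right has 0 { }.
  Root 11: left subtree has 1 node {12}, right has 0 { }.

25 14 2 29 32 16 10 30 11 12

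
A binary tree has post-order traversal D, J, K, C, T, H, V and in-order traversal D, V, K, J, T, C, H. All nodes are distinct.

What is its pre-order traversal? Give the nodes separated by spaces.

The last element of post-order is the root; it splits in-order into left and right subtrees.
Root V: left subtree has 1 node {D}, right has 5 {K, J, T, C, H}.
  Root H: left subtree has 4 nodes {K, J, T, C}, right has 0 { }.
    Root T: left subtree has 2 nodes {K, J}, right has 1 {C}.
      Root K: left subtree has 0 nodes { }, right has 1 {J}.

V D H T K J C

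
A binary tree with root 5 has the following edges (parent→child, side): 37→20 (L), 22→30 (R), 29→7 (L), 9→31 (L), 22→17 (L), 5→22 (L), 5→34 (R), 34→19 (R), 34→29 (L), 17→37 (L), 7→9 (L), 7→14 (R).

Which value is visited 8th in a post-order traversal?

14

Post-order visits the left subtree, then the right subtree, then the node.
At 5: go left to 22.
  At 22: go left to 17.
    At 17: go left to 37.
      At 37: go left to 20.
        20 is a leaf — visit 20.
      At 37: no right child.
      Visit 37.
    At 17: no right child.
    Visit 17.
  At 22: go right to 30.
    30 is a leaf — visit 30.
  Visit 22.
At 5: go right to 34.
  At 34: go left to 29.
    At 29: go left to 7.
      At 7: go left to 9.
        At 9: go left to 31.
          31 is a leaf — visit 31.
        At 9: no right child.
        Visit 9.
      At 7: go right to 14.
        14 is a leaf — visit 14.
      Visit 7.
    At 29: no right child.
    Visit 29.
  At 34: go right to 19.
    19 is a leaf — visit 19.
  Visit 34.
Visit 5.
Full post-order sequence: 20, 37, 17, 30, 22, 31, 9, 14, 7, 29, 19, 34, 5.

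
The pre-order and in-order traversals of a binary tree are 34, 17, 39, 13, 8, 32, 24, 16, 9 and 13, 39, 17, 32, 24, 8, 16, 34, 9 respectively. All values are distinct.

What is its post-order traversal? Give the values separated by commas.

The first element of pre-order is the root; it splits in-order into left and right subtrees.
Root 34: left subtree has 7 nodes {13, 39, 17, 32, 24, 8, 16}, right has 1 {9}.
  Root 17: left subtree has 2 nodes {13, 39}, right has 4 {32, 24, 8, 16}.
    Root 39: left subtree has 1 node {13}, right has 0 { }.
    Root 8: left subtree has 2 nodes {32, 24}, right has 1 {16}.
      Root 32: left subtree has 0 nodes { }, right has 1 {24}.

13, 39, 24, 32, 16, 8, 17, 9, 34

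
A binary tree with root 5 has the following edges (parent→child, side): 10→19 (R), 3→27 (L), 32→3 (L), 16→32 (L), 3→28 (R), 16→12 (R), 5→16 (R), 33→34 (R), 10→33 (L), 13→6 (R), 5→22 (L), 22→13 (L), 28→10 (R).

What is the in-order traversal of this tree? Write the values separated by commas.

In-order visits the left subtree, then the node, then the right subtree.
At 5: go left to 22.
  At 22: go left to 13.
    At 13: no left child.
    Visit 13.
    At 13: go right to 6.
      6 is a leaf — visit 6.
  Visit 22.
  At 22: no right child.
Visit 5.
At 5: go right to 16.
  At 16: go left to 32.
    At 32: go left to 3.
      At 3: go left to 27.
        27 is a leaf — visit 27.
      Visit 3.
      At 3: go right to 28.
        At 28: no left child.
        Visit 28.
        At 28: go right to 10.
          At 10: go left to 33.
            At 33: no left child.
            Visit 33.
            At 33: go right to 34.
              34 is a leaf — visit 34.
          Visit 10.
          At 10: go right to 19.
            19 is a leaf — visit 19.
    Visit 32.
    At 32: no right child.
  Visit 16.
  At 16: go right to 12.
    12 is a leaf — visit 12.

13, 6, 22, 5, 27, 3, 28, 33, 34, 10, 19, 32, 16, 12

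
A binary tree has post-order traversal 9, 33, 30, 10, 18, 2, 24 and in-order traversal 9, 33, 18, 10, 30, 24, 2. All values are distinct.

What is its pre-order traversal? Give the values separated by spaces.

24 18 33 9 10 30 2

The last element of post-order is the root; it splits in-order into left and right subtrees.
Root 24: left subtree has 5 nodes {9, 33, 18, 10, 30}, right has 1 {2}.
  Root 18: left subtree has 2 nodes {9, 33}, right has 2 {10, 30}.
    Root 33: left subtree has 1 node {9}, right has 0 { }.
    Root 10: left subtree has 0 nodes { }, right has 1 {30}.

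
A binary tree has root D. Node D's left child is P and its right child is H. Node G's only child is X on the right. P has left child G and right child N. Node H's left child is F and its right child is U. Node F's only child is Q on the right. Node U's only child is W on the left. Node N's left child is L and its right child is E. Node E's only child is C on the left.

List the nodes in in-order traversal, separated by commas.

G, X, P, L, N, C, E, D, F, Q, H, W, U

In-order visits the left subtree, then the node, then the right subtree.
At D: go left to P.
  At P: go left to G.
    At G: no left child.
    Visit G.
    At G: go right to X.
      X is a leaf — visit X.
  Visit P.
  At P: go right to N.
    At N: go left to L.
      L is a leaf — visit L.
    Visit N.
    At N: go right to E.
      At E: go left to C.
        C is a leaf — visit C.
      Visit E.
      At E: no right child.
Visit D.
At D: go right to H.
  At H: go left to F.
    At F: no left child.
    Visit F.
    At F: go right to Q.
      Q is a leaf — visit Q.
  Visit H.
  At H: go right to U.
    At U: go left to W.
      W is a leaf — visit W.
    Visit U.
    At U: no right child.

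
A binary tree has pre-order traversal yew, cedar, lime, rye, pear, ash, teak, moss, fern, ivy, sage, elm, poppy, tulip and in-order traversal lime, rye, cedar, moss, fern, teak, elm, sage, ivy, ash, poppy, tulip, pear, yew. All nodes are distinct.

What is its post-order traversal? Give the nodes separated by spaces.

rye lime fern moss elm sage ivy teak tulip poppy ash pear cedar yew

The first element of pre-order is the root; it splits in-order into left and right subtrees.
Root yew: left subtree has 13 nodes {lime, rye, cedar, moss, fern, teak, elm, sage, ivy, ash, poppy, tulip, pear}, right has 0 { }.
  Root cedar: left subtree has 2 nodes {lime, rye}, right has 10 {moss, fern, teak, elm, sage, ivy, ash, poppy, tulip, pear}.
    Root lime: left subtree has 0 nodes { }, right has 1 {rye}.
    Root pear: left subtree has 9 nodes {moss, fern, teak, elm, sage, ivy, ash, poppy, tulip}, right has 0 { }.
      Root ash: left subtree has 6 nodes {moss, fern, teak, elm, sage, ivy}, right has 2 {poppy, tulip}.
        Root teak: left subtree has 2 nodes {moss, fern}, right has 3 {elm, sage, ivy}.
          Root moss: left subtree has 0 nodes { }, right has 1 {fern}.
          Root ivy: left subtree has 2 nodes {elm, sage}, right has 0 { }.
            Root sage: left subtree has 1 node {elm}, right has 0 { }.
        Root poppy: left subtree has 0 nodes { }, right has 1 {tulip}.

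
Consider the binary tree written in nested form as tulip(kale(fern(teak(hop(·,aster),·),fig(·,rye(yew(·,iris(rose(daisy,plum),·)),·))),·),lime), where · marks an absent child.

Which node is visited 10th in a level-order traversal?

yew

Level-order visits nodes level by level from the root, left to right within each level.
Level 0: tulip
Level 1: kale, lime
Level 2: fern
Level 3: teak, fig
Level 4: hop, rye
Level 5: aster, yew
Level 6: iris
Level 7: rose
Level 8: daisy, plum
Full level-order sequence: tulip, kale, lime, fern, teak, fig, hop, rye, aster, yew, iris, rose, daisy, plum.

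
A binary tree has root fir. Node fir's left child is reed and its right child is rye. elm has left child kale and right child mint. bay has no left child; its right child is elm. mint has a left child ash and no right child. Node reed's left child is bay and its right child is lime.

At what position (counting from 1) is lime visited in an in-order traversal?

In-order visits the left subtree, then the node, then the right subtree.
At fir: go left to reed.
  At reed: go left to bay.
    At bay: no left child.
    Visit bay.
    At bay: go right to elm.
      At elm: go left to kale.
        kale is a leaf — visit kale.
      Visit elm.
      At elm: go right to mint.
        At mint: go left to ash.
          ash is a leaf — visit ash.
        Visit mint.
        At mint: no right child.
  Visit reed.
  At reed: go right to lime.
    lime is a leaf — visit lime.
Visit fir.
At fir: go right to rye.
  rye is a leaf — visit rye.
Full in-order sequence: bay, kale, elm, ash, mint, reed, lime, fir, rye.

7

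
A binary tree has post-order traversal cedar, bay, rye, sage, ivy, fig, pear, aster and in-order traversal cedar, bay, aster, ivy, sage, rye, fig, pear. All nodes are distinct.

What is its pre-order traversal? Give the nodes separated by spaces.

aster bay cedar pear fig ivy sage rye

The last element of post-order is the root; it splits in-order into left and right subtrees.
Root aster: left subtree has 2 nodes {cedar, bay}, right has 5 {ivy, sage, rye, fig, pear}.
  Root bay: left subtree has 1 node {cedar}, right has 0 { }.
  Root pear: left subtree has 4 nodes {ivy, sage, rye, fig}, right has 0 { }.
    Root fig: left subtree has 3 nodes {ivy, sage, rye}, right has 0 { }.
      Root ivy: left subtree has 0 nodes { }, right has 2 {sage, rye}.
        Root sage: left subtree has 0 nodes { }, right has 1 {rye}.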